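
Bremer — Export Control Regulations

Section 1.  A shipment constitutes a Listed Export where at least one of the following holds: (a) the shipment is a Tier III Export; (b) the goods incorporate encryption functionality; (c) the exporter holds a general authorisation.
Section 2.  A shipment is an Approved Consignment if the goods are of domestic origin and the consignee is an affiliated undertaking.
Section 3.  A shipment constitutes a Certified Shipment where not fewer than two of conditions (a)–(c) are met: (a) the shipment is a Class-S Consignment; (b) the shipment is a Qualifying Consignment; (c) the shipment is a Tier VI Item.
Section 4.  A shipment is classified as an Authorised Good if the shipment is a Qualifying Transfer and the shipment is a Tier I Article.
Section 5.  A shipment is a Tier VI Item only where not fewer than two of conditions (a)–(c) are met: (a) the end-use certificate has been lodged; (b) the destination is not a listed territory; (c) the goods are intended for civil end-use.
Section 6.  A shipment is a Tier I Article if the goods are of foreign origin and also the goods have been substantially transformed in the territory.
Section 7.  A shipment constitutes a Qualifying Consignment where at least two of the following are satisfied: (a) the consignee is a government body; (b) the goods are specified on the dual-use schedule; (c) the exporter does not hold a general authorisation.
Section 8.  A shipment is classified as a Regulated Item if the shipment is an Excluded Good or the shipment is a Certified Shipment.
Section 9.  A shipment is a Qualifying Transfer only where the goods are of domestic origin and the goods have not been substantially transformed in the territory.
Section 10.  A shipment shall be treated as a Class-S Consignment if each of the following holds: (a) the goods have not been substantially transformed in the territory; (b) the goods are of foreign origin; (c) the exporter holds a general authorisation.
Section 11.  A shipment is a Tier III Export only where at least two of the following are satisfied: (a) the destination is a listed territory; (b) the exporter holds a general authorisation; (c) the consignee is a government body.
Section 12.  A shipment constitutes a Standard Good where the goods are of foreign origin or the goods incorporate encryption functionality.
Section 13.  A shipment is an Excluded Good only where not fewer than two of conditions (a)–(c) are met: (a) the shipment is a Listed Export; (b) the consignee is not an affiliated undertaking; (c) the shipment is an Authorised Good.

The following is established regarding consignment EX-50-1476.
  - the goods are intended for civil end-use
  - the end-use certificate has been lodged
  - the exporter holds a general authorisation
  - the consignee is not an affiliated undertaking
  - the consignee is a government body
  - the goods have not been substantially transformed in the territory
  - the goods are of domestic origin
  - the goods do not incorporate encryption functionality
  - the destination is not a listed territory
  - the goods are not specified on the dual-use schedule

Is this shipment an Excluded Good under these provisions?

Under section 11: the destination is a listed territory? no; the exporter holds a general authorisation? yes; the consignee is a government body? yes — 2 of 3 hold (need ≥2) → satisfied.
Under section 1: Tier III Export (section 11)? yes; or the goods incorporate encryption functionality? no; or the exporter holds a general authorisation? yes. So the shipment is a Listed Export.
Under section 9: the goods are of domestic origin? yes; and the goods have not been substantially transformed in the territory? yes. So the shipment is a Qualifying Transfer.
Under section 6: the goods are of foreign origin? no; and the goods have been substantially transformed in the territory? no. So the shipment is not a Tier I Article.
Under section 4: Qualifying Transfer (section 9)? yes; and Tier I Article (section 6)? no. So the shipment is not an Authorised Good.
Under section 13: Listed Export (section 1)? yes; the consignee is not an affiliated undertaking? yes; Authorised Good (section 4)? no — 2 of 3 hold (need ≥2) → satisfied.

Yes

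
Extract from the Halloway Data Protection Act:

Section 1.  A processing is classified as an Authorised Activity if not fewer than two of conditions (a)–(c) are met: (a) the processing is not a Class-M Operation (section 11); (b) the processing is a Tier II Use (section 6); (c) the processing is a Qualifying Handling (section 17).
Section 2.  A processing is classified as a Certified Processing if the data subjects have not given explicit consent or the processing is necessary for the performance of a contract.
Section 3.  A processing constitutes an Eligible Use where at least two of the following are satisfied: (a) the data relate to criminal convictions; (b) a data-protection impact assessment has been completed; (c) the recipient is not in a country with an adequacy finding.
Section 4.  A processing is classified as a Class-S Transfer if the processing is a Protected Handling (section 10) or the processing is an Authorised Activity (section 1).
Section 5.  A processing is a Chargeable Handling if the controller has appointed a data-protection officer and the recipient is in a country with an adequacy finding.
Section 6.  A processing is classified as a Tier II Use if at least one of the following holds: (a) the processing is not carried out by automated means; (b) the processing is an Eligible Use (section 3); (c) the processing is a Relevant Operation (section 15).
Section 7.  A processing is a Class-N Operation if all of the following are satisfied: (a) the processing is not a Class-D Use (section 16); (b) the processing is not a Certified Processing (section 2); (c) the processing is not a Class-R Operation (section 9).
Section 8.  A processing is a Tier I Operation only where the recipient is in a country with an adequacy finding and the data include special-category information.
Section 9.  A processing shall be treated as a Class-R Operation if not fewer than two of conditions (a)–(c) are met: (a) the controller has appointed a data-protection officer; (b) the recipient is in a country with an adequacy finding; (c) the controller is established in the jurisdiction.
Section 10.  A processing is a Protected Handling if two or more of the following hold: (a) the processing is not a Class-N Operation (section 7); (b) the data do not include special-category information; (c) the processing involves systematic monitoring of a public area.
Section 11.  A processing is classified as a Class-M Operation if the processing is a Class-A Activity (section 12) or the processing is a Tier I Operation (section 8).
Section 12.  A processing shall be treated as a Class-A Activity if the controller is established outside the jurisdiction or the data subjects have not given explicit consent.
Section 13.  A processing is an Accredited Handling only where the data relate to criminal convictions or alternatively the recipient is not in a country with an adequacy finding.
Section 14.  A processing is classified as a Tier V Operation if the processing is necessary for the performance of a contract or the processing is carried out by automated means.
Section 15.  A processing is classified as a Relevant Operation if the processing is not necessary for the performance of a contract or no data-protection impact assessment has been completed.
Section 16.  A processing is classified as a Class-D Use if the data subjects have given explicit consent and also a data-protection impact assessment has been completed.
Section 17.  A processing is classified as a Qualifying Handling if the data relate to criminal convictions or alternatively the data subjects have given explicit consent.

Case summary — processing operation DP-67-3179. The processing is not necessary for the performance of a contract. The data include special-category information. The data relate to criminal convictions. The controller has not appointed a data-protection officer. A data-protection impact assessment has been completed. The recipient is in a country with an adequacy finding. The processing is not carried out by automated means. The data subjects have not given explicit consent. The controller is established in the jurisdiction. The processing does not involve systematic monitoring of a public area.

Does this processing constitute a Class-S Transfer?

Yes

section 16 — Class-D Use: [the data subjects have given explicit consent? no] AND [a data-protection impact assessment has been completed? yes] → not satisfied.
section 2 — Certified Processing: [the data subjects have not given explicit consent? yes] OR [the processing is necessary for the performance of a contract? no] → satisfied.
section 9 — Class-R Operation: the controller has appointed a data-protection officer? no; the recipient is in a country with an adequacy finding? yes; the controller is established in the jurisdiction? yes — 2 of 3 hold (need ≥2) → satisfied.
section 7 — Class-N Operation: [not a Class-D Use (section 16)? yes] AND [not a Certified Processing (section 2)? no] AND [not a Class-R Operation (section 9)? no] → not satisfied.
section 10 — Protected Handling: not a Class-N Operation (section 7)? yes; the data do not include special-category information? no; the processing involves systematic monitoring of a public area? no — 1 of 3 hold (need ≥2) → not satisfied.
section 12 — Class-A Activity: [the controller is established outside the jurisdiction? no] OR [the data subjects have not given explicit consent? yes] → satisfied.
section 8 — Tier I Operation: [the recipient is in a country with an adequacy finding? yes] AND [the data include special-category information? yes] → satisfied.
section 11 — Class-M Operation: [Class-A Activity (section 12)? yes] OR [Tier I Operation (section 8)? yes] → satisfied.
section 3 — Eligible Use: the data relate to criminal convictions? yes; a data-protection impact assessment has been completed? yes; the recipient is not in a country with an adequacy finding? no — 2 of 3 hold (need ≥2) → satisfied.
section 15 — Relevant Operation: [the processing is not necessary for the performance of a contract? yes] OR [no data-protection impact assessment has been completed? no] → satisfied.
section 6 — Tier II Use: [the processing is not carried out by automated means? yes] OR [Eligible Use (section 3)? yes] OR [Relevant Operation (section 15)? yes] → satisfied.
section 17 — Qualifying Handling: [the data relate to criminal convictions? yes] OR [the data subjects have given explicit consent? no] → satisfied.
section 1 — Authorised Activity: not a Class-M Operation (section 11)? no; Tier II Use (section 6)? yes; Qualifying Handling (section 17)? yes — 2 of 3 hold (need ≥2) → satisfied.
section 4 — Class-S Transfer: [Protected Handling (section 10)? no] OR [Authorised Activity (section 1)? yes] → satisfied.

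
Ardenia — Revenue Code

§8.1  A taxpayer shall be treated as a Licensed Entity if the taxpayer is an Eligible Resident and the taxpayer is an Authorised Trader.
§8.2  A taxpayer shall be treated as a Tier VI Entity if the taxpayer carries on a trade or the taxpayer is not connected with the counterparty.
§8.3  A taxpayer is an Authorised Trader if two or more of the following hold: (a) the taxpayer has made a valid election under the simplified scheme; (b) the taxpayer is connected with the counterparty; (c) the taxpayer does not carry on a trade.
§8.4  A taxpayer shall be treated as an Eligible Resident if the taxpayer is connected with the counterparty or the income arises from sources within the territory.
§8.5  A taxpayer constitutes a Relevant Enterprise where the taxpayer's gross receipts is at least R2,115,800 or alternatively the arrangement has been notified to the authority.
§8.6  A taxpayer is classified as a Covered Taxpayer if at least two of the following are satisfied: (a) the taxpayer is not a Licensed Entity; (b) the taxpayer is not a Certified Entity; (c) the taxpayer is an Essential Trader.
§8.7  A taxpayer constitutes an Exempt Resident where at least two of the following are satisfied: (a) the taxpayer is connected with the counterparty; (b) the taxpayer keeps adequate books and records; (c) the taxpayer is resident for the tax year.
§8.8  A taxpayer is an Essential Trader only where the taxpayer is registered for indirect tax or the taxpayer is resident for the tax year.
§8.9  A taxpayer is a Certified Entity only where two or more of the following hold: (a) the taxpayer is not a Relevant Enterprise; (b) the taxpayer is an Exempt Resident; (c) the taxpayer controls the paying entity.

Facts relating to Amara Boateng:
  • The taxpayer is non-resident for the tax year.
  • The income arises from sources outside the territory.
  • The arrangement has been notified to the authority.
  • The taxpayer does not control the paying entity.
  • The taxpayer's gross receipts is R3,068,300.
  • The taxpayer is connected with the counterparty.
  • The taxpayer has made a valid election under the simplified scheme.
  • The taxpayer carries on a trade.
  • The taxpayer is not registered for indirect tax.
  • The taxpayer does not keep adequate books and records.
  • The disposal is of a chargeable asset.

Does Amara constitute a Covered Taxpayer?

§8.4 — Eligible Resident: [the taxpayer is connected with the counterparty? yes] OR [the income arises from sources within the territory? no] → satisfied.
§8.3 — Authorised Trader: the taxpayer has made a valid election under the simplified scheme? yes; the taxpayer is connected with the counterparty? yes; the taxpayer does not carry on a trade? no — 2 of 3 hold (need ≥2) → satisfied.
§8.1 — Licensed Entity: [Eligible Resident (§8.4)? yes] AND [Authorised Trader (§8.3)? yes] → satisfied.
§8.5 — Relevant Enterprise: [taxpayer's gross receipts: R3,068,300 ≥ R2,115,800? yes] OR [the arrangement has been notified to the authority? yes] → satisfied.
§8.7 — Exempt Resident: the taxpayer is connected with the counterparty? yes; the taxpayer keeps adequate books and records? no; the taxpayer is resident for the tax year? no — 1 of 3 hold (need ≥2) → not satisfied.
§8.9 — Certified Entity: not a Relevant Enterprise (§8.5)? no; Exempt Resident (§8.7)? no; the taxpayer controls the paying entity? no — 0 of 3 hold (need ≥2) → not satisfied.
§8.8 — Essential Trader: [the taxpayer is registered for indirect tax? no] OR [the taxpayer is resident for the tax year? no] → not satisfied.
§8.6 — Covered Taxpayer: not a Licensed Entity (§8.1)? no; not a Certified Entity (§8.9)? yes; Essential Trader (§8.8)? no — 1 of 3 hold (need ≥2) → not satisfied.

No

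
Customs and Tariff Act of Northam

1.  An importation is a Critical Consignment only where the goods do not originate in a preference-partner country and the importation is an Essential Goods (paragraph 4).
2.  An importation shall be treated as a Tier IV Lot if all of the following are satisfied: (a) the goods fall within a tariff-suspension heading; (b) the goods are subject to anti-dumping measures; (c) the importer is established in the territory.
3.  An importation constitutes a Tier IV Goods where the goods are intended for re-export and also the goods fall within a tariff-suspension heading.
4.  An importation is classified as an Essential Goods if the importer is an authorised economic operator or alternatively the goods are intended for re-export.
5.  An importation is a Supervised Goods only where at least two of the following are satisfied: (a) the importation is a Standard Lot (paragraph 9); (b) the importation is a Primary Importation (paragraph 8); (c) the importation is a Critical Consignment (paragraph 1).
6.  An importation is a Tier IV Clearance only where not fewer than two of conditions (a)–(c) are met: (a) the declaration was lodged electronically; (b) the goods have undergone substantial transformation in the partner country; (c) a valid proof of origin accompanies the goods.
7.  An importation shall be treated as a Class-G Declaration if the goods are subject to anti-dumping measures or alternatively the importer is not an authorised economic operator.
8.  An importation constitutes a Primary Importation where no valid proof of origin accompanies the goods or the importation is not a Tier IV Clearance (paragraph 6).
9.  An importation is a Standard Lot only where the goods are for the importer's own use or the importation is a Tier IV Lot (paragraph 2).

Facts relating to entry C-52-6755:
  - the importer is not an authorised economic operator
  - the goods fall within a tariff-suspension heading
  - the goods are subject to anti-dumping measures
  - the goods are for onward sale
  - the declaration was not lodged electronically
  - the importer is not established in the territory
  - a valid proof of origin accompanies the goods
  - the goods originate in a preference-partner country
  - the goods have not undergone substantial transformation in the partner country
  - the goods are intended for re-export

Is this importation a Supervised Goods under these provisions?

No

paragraph 2 — Tier IV Lot: [the goods fall within a tariff-suspension heading? yes] AND [the goods are subject to anti-dumping measures? yes] AND [the importer is established in the territory? no] → not satisfied.
paragraph 9 — Standard Lot: [the goods are for the importer's own use? no] OR [Tier IV Lot (paragraph 2)? no] → not satisfied.
paragraph 6 — Tier IV Clearance: the declaration was lodged electronically? no; the goods have undergone substantial transformation in the partner country? no; a valid proof of origin accompanies the goods? yes — 1 of 3 hold (need ≥2) → not satisfied.
paragraph 8 — Primary Importation: [no valid proof of origin accompanies the goods? no] OR [not a Tier IV Clearance (paragraph 6)? yes] → satisfied.
paragraph 4 — Essential Goods: [the importer is an authorised economic operator? no] OR [the goods are intended for re-export? yes] → satisfied.
paragraph 1 — Critical Consignment: [the goods do not originate in a preference-partner country? no] AND [Essential Goods (paragraph 4)? yes] → not satisfied.
paragraph 5 — Supervised Goods: Standard Lot (paragraph 9)? no; Primary Importation (paragraph 8)? yes; Critical Consignment (paragraph 1)? no — 1 of 3 hold (need ≥2) → not satisfied.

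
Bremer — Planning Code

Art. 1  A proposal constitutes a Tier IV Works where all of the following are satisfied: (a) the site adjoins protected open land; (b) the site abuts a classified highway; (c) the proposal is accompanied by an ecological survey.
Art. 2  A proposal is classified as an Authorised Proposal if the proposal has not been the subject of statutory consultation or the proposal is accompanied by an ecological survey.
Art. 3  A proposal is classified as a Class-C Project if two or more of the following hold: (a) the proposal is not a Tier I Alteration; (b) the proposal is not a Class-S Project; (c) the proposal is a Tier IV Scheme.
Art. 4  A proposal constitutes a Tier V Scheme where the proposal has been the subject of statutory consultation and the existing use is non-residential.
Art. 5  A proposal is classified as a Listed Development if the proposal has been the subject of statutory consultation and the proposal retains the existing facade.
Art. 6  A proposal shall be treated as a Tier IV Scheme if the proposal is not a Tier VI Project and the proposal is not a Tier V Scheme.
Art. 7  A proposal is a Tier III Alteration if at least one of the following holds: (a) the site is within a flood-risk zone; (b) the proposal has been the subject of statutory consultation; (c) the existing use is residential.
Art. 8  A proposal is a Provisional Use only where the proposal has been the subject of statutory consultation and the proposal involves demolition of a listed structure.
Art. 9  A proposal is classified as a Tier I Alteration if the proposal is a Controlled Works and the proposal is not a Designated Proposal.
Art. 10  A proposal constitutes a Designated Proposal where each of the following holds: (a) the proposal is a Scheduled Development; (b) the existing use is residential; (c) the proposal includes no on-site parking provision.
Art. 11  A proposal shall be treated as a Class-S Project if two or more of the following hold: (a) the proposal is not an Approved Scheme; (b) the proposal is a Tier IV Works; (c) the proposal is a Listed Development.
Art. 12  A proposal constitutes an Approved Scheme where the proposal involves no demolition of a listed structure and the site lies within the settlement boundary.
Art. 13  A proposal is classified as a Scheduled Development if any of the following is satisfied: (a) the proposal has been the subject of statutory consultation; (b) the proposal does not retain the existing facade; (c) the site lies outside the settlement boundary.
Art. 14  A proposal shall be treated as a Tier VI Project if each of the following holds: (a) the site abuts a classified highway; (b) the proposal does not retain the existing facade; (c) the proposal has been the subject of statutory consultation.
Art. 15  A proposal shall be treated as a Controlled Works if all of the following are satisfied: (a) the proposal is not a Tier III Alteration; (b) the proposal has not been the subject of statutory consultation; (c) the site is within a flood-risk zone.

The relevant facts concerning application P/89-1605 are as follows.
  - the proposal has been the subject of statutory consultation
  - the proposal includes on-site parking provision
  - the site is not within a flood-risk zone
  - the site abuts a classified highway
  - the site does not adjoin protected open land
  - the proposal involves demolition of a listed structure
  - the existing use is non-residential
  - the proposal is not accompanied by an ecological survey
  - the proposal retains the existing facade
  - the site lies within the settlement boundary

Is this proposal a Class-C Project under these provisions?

No

article 7 — Tier III Alteration: [the site is within a flood-risk zone? no] OR [the proposal has been the subject of statutory consultation? yes] OR [the existing use is residential? no] → satisfied.
article 15 — Controlled Works: [not a Tier III Alteration (article 7)? no] AND [the proposal has not been the subject of statutory consultation? no] AND [the site is within a flood-risk zone? no] → not satisfied.
article 13 — Scheduled Development: [the proposal has been the subject of statutory consultation? yes] OR [the proposal does not retain the existing facade? no] OR [the site lies outside the settlement boundary? no] → satisfied.
article 10 — Designated Proposal: [Scheduled Development (article 13)? yes] AND [the existing use is residential? no] AND [the proposal includes no on-site parking provision? no] → not satisfied.
article 9 — Tier I Alteration: [Controlled Works (article 15)? no] AND [not a Designated Proposal (article 10)? yes] → not satisfied.
article 12 — Approved Scheme: [the proposal involves no demolition of a listed structure? no] AND [the site lies within the settlement boundary? yes] → not satisfied.
article 1 — Tier IV Works: [the site adjoins protected open land? no] AND [the site abuts a classified highway? yes] AND [the proposal is accompanied by an ecological survey? no] → not satisfied.
article 5 — Listed Development: [the proposal has been the subject of statutory consultation? yes] AND [the proposal retains the existing facade? yes] → satisfied.
article 11 — Class-S Project: not an Approved Scheme (article 12)? yes; Tier IV Works (article 1)? no; Listed Development (article 5)? yes — 2 of 3 hold (need ≥2) → satisfied.
article 14 — Tier VI Project: [the site abuts a classified highway? yes] AND [the proposal does not retain the existing facade? no] AND [the proposal has been the subject of statutory consultation? yes] → not satisfied.
article 4 — Tier V Scheme: [the proposal has been the subject of statutory consultation? yes] AND [the existing use is non-residential? yes] → satisfied.
article 6 — Tier IV Scheme: [not a Tier VI Project (article 14)? yes] AND [not a Tier V Scheme (article 4)? no] → not satisfied.
article 3 — Class-C Project: not a Tier I Alteration (article 9)? yes; not a Class-S Project (article 11)? no; Tier IV Scheme (article 6)? no — 1 of 3 hold (need ≥2) → not satisfied.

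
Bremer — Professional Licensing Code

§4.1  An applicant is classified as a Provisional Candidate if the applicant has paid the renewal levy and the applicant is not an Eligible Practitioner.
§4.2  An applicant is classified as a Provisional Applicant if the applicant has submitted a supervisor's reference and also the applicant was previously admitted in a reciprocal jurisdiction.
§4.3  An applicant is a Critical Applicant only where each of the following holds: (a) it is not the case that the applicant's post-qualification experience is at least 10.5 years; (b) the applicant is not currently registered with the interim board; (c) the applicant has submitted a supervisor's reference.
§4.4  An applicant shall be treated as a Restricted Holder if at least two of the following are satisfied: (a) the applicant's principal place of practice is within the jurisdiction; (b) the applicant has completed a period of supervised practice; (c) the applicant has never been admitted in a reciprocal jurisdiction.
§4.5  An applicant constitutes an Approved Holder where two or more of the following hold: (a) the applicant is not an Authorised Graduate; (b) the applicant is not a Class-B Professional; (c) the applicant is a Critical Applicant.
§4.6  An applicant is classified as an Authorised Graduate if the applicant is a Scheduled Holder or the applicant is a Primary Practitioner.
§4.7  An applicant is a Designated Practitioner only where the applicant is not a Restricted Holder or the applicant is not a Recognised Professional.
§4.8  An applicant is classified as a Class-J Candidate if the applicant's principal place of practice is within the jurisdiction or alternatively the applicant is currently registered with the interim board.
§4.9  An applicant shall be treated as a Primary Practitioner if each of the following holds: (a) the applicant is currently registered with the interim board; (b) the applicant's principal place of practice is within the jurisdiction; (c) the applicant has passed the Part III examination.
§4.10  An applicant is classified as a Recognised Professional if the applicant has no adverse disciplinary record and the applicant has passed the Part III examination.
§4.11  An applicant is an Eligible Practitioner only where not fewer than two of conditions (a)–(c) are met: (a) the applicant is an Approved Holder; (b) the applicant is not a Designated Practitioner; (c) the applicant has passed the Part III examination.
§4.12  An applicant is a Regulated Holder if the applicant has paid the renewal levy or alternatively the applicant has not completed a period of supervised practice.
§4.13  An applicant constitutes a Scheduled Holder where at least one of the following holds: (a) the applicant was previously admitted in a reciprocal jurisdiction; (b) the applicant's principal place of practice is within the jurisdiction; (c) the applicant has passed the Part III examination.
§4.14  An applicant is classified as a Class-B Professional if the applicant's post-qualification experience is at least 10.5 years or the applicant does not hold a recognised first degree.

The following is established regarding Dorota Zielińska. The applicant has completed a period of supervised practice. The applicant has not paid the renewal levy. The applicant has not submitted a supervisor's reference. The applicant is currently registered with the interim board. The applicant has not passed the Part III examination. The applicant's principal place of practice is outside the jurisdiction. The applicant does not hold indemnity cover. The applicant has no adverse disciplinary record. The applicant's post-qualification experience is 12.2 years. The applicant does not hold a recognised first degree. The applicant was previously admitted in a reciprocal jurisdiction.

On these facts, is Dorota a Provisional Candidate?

§4.13 — Scheduled Holder: [the applicant was previously admitted in a reciprocal jurisdiction? yes] OR [the applicant's principal place of practice is within the jurisdiction? no] OR [the applicant has passed the Part III examination? no] → satisfied.
§4.9 — Primary Practitioner: [the applicant is currently registered with the interim board? yes] AND [the applicant's principal place of practice is within the jurisdiction? no] AND [the applicant has passed the Part III examination? no] → not satisfied.
§4.6 — Authorised Graduate: [Scheduled Holder (§4.13)? yes] OR [Primary Practitioner (§4.9)? no] → satisfied.
§4.14 — Class-B Professional: [applicant's post-qualification experience: 12.2 years ≥ 10.5 years? yes] OR [the applicant does not hold a recognised first degree? yes] → satisfied.
§4.3 — Critical Applicant: [applicant's post-qualification experience: 12.2 years ≥ 10.5 years? yes, so negated condition no] AND [the applicant is not currently registered with the interim board? no] AND [the applicant has submitted a supervisor's reference? no] → not satisfied.
§4.5 — Approved Holder: not an Authorised Graduate (§4.6)? no; not a Class-B Professional (§4.14)? no; Critical Applicant (§4.3)? no — 0 of 3 hold (need ≥2) → not satisfied.
§4.4 — Restricted Holder: the applicant's principal place of practice is within the jurisdiction? no; the applicant has completed a period of supervised practice? yes; the applicant has never been admitted in a reciprocal jurisdiction? no — 1 of 3 hold (need ≥2) → not satisfied.
§4.10 — Recognised Professional: [the applicant has no adverse disciplinary record? yes] AND [the applicant has passed the Part III examination? no] → not satisfied.
§4.7 — Designated Practitioner: [not a Restricted Holder (§4.4)? yes] OR [not a Recognised Professional (§4.10)? yes] → satisfied.
§4.11 — Eligible Practitioner: Approved Holder (§4.5)? no; not a Designated Practitioner (§4.7)? no; the applicant has passed the Part III examination? no — 0 of 3 hold (need ≥2) → not satisfied.
§4.1 — Provisional Candidate: [the applicant has paid the renewal levy? no] AND [not an Eligible Practitioner (§4.11)? yes] → not satisfied.

No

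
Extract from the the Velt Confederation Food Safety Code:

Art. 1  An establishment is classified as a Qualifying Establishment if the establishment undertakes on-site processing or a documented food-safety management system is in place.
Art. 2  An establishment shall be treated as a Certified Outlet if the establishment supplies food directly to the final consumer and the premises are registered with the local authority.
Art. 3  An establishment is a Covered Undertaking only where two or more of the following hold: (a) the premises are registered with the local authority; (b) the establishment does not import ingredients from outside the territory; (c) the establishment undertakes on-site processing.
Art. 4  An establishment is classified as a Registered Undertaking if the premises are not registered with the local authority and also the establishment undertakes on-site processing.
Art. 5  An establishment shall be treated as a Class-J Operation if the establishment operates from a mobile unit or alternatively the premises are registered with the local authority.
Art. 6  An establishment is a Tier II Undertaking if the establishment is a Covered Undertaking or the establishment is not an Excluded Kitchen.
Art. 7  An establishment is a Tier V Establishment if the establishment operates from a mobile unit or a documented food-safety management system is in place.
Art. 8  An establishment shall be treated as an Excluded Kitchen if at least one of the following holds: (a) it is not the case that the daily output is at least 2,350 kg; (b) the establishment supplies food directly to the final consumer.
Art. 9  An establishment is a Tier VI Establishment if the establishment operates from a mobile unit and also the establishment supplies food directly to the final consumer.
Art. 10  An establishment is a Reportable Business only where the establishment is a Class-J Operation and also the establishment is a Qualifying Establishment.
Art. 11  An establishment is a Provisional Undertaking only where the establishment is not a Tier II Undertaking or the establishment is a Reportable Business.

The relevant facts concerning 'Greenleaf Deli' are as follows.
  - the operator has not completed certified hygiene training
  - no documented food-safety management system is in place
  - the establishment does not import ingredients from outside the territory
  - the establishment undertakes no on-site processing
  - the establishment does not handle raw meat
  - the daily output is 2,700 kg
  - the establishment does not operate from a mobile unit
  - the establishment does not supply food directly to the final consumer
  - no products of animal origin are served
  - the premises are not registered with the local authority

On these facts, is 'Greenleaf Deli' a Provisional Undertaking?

article 3 — Covered Undertaking: the premises are registered with the local authority? no; the establishment does not import ingredients from outside the territory? yes; the establishment undertakes on-site processing? no — 1 of 3 hold (need ≥2) → not satisfied.
article 8 — Excluded Kitchen: [daily output: 2,700 kg ≥ 2,350 kg? yes, so negated condition no] OR [the establishment supplies food directly to the final consumer? no] → not satisfied.
article 6 — Tier II Undertaking: [Covered Undertaking (article 3)? no] OR [not an Excluded Kitchen (article 8)? yes] → satisfied.
article 5 — Class-J Operation: [the establishment operates from a mobile unit? no] OR [the premises are registered with the local authority? no] → not satisfied.
article 1 — Qualifying Establishment: [the establishment undertakes on-site processing? no] OR [a documented food-safety management system is in place? no] → not satisfied.
article 10 — Reportable Business: [Class-J Operation (article 5)? no] AND [Qualifying Establishment (article 1)? no] → not satisfied.
article 11 — Provisional Undertaking: [not a Tier II Undertaking (article 6)? no] OR [Reportable Business (article 10)? no] → not satisfied.

No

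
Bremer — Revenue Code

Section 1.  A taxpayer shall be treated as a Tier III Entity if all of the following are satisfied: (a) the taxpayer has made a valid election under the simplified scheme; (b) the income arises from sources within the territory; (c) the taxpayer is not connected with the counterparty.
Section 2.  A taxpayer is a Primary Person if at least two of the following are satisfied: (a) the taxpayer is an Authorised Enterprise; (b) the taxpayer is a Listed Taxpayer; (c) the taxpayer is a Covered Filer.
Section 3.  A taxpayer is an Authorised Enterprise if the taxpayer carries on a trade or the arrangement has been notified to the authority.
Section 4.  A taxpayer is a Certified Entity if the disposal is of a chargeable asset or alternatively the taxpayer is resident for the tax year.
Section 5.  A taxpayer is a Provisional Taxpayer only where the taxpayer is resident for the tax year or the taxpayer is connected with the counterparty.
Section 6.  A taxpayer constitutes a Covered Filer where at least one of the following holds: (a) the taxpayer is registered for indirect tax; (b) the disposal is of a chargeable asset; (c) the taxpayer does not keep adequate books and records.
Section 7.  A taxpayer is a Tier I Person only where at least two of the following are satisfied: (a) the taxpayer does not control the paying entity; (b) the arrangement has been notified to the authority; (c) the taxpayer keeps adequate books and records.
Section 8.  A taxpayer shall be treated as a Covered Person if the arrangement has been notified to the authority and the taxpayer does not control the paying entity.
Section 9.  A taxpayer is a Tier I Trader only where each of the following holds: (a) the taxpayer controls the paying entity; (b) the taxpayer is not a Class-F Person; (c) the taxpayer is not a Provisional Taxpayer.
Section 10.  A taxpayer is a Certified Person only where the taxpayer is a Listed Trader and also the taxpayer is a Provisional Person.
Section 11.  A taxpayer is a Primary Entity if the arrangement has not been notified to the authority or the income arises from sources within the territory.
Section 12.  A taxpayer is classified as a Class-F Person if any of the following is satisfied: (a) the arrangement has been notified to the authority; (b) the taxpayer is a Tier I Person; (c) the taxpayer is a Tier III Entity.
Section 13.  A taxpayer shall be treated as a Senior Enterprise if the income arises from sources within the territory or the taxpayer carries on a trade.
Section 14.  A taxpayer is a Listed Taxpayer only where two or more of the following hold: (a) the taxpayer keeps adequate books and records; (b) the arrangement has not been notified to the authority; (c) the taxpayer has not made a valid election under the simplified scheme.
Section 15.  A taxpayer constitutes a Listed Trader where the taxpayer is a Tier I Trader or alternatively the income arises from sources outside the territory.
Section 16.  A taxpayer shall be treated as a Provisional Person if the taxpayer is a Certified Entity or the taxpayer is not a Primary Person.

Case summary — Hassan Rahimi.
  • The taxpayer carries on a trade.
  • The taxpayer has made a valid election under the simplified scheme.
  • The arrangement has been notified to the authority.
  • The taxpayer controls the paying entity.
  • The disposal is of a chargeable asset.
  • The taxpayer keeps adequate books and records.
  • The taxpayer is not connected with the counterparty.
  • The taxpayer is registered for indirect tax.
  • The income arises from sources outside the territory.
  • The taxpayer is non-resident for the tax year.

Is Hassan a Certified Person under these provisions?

Yes

section 7 — Tier I Person: the taxpayer does not control the paying entity? no; the arrangement has been notified to the authority? yes; the taxpayer keeps adequate books and records? yes — 2 of 3 hold (need ≥2) → satisfied.
section 1 — Tier III Entity: [the taxpayer has made a valid election under the simplified scheme? yes] AND [the income arises from sources within the territory? no] AND [the taxpayer is not connected with the counterparty? yes] → not satisfied.
section 12 — Class-F Person: [the arrangement has been notified to the authority? yes] OR [Tier I Person (section 7)? yes] OR [Tier III Entity (section 1)? no] → satisfied.
section 5 — Provisional Taxpayer: [the taxpayer is resident for the tax year? no] OR [the taxpayer is connected with the counterparty? no] → not satisfied.
section 9 — Tier I Trader: [the taxpayer controls the paying entity? yes] AND [not a Class-F Person (section 12)? no] AND [not a Provisional Taxpayer (section 5)? yes] → not satisfied.
section 15 — Listed Trader: [Tier I Trader (section 9)? no] OR [the income arises from sources outside the territory? yes] → satisfied.
section 4 — Certified Entity: [the disposal is of a chargeable asset? yes] OR [the taxpayer is resident for the tax year? no] → satisfied.
section 3 — Authorised Enterprise: [the taxpayer carries on a trade? yes] OR [the arrangement has been notified to the authority? yes] → satisfied.
section 14 — Listed Taxpayer: the taxpayer keeps adequate books and records? yes; the arrangement has not been notified to the authority? no; the taxpayer has not made a valid election under the simplified scheme? no — 1 of 3 hold (need ≥2) → not satisfied.
section 6 — Covered Filer: [the taxpayer is registered for indirect tax? yes] OR [the disposal is of a chargeable asset? yes] OR [the taxpayer does not keep adequate books and records? no] → satisfied.
section 2 — Primary Person: Authorised Enterprise (section 3)? yes; Listed Taxpayer (section 14)? no; Covered Filer (section 6)? yes — 2 of 3 hold (need ≥2) → satisfied.
section 16 — Provisional Person: [Certified Entity (section 4)? yes] OR [not a Primary Person (section 2)? no] → satisfied.
section 10 — Certified Person: [Listed Trader (section 15)? yes] AND [Provisional Person (section 16)? yes] → satisfied.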